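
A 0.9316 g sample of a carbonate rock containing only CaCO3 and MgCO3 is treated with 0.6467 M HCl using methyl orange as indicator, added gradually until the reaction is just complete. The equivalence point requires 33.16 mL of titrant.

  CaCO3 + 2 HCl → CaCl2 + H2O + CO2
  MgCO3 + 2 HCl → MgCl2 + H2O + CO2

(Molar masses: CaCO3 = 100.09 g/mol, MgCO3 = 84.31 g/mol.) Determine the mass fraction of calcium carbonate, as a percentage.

n(HCl) = 0.03316 × 0.6467 = 0.02144 mol
Let x = n(CaCO3), y = n(MgCO3).
Titrant: 2x + 2y = 0.02144;  mass: 100.09x + 84.31y = 0.9316
Solving, x = 1.749 × 10^-3 mol, y = 8.973 × 10^-3 mol
mass of CaCO3 = 1.749 × 10^-3 × 100.09 = 0.1751 g
% CaCO3 = 0.1751 / 0.9316 × 100 = 18.79 %

18.79 %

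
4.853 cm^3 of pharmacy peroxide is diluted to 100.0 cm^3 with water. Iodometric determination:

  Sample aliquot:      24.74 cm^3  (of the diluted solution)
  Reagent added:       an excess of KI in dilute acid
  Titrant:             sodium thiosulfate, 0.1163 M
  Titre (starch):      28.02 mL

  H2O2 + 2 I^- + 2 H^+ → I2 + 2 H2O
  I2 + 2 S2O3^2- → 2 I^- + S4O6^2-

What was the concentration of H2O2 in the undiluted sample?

1.357 M

n(S2O3^2-) = 0.02802 × 0.1163 = 3.259 × 10^-3 mol
n(I2) = n(S2O3^2-)/2 = 1.629 × 10^-3 mol
n(H2O2) in the aliquot = 1.629 × 10^-3 mol (1:1 ratio)
[H2O2]_dilute = 1.629 × 10^-3 / 0.02474 = 0.06586 mol/L
[H2O2]_original = 0.06586 × 100.0/4.853 = 1.357 mol/L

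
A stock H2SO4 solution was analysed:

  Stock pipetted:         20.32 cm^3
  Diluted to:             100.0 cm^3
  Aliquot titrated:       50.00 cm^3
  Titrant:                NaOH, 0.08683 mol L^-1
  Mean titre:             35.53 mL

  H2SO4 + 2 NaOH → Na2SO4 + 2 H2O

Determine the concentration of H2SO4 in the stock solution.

0.1518 mol/L

n(NaOH) = 0.03553 × 0.08683 = 3.085 × 10^-3 mol
From the 1:2 ratio, n(H2SO4) in the aliquot = 1/2 × 3.085 × 10^-3 = 1.543 × 10^-3 mol
[H2SO4]_dilute = 1.543 × 10^-3 / 0.05000 = 0.03085 mol/L
Dilution factor = 100.0 / 20.32 = 4.921
[H2SO4]_stock = 0.03085 × 4.921 = 0.1518 mol/L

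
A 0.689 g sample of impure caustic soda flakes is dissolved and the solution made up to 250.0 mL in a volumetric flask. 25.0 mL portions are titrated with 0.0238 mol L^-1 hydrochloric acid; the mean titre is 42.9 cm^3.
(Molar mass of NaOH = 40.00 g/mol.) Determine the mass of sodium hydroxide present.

0.408 g

NaOH + HCl → NaCl + H2O
n(HCl) per titration = 0.0429 × 0.0238 = 1.02 × 10^-3 mol
n(NaOH) in each aliquot = 1.02 × 10^-3 mol (1:1 ratio)
n(NaOH) in the whole flask = 1.02 × 10^-3 × 250.0/25.0 = 0.0102 mol
mass of NaOH = 0.0102 × 40.00 = 0.408 g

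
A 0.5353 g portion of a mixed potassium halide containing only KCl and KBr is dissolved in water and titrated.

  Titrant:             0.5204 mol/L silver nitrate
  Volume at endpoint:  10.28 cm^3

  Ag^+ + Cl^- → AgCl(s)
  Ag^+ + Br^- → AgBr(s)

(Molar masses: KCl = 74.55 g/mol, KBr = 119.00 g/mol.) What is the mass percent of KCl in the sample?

n(AgNO3) = 0.01028 × 0.5204 = 5.350 × 10^-3 mol
Let x = n(KCl), y = n(KBr).
Titrant: 1x + 1y = 5.350 × 10^-3;  mass: 74.55x + 119.00y = 0.5353
Solving, x = 2.279 × 10^-3 mol, y = 3.070 × 10^-3 mol
mass of KCl = 2.279 × 10^-3 × 74.55 = 0.1699 g
% KCl = 0.1699 / 0.5353 × 100 = 31.74 %

31.74 %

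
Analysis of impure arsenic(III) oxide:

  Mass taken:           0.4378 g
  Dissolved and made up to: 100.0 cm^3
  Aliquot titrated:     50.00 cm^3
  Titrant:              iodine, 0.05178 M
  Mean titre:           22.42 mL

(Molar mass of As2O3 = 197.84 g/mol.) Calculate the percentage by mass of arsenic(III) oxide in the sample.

52.46 %

As2O3 + 2 I2 + 2 H2O → As2O5 + 4 HI
n(I2) per titration = 0.02242 × 0.05178 = 1.161 × 10^-3 mol
From the 1:2 ratio, n(As2O3) in each aliquot = 1/2 × 1.161 × 10^-3 = 5.805 × 10^-4 mol
n(As2O3) in the whole flask = 5.805 × 10^-4 × 100.0/50.00 = 1.161 × 10^-3 mol
mass of As2O3 = 1.161 × 10^-3 × 197.84 = 0.2297 g
% As2O3 = 0.2297 / 0.4378 × 100 = 52.46 %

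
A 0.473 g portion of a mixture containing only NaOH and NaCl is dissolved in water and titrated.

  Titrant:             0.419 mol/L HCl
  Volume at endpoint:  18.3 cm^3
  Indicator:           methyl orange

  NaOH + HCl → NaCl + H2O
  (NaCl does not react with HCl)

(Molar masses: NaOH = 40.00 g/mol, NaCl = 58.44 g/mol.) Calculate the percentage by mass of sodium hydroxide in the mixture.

64.8 %

n(HCl) = 0.0183 × 0.419 = 7.67 × 10^-3 mol
Let x = n(NaOH), y = n(NaCl).
Titrant: 1x = 7.67 × 10^-3;  mass: 40.00x + 58.44y = 0.473
Solving, x = 7.67 × 10^-3 mol, y = 2.85 × 10^-3 mol
mass of NaOH = 7.67 × 10^-3 × 40.00 = 0.307 g
% NaOH = 0.307 / 0.473 × 100 = 64.8 %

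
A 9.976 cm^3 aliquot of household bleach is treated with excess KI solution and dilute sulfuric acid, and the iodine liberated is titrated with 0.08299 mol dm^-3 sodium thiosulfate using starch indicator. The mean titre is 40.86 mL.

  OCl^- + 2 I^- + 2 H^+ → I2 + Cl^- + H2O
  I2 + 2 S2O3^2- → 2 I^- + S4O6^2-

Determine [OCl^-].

0.1700 mol/L

n(S2O3^2-) = 0.04086 × 0.08299 = 3.391 × 10^-3 mol
n(I2) = n(S2O3^2-)/2 = 1.695 × 10^-3 mol
n(OCl^-) in the aliquot = 1.695 × 10^-3 mol (1:1 ratio)
[OCl^-] = 1.695 × 10^-3 / 0.009976 = 0.1700 mol/L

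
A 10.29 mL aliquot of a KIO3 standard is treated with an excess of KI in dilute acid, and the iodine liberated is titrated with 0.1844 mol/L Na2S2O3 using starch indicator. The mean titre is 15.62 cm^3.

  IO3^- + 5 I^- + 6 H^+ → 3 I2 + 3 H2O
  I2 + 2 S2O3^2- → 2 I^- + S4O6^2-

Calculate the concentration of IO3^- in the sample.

n(S2O3^2-) = 0.01562 × 0.1844 = 2.880 × 10^-3 mol
n(I2) = n(S2O3^2-)/2 = 1.440 × 10^-3 mol
From the 1:3 ratio, n(IO3^-) in the aliquot = 1/3 × 1.440 × 10^-3 = 4.801 × 10^-4 mol
[IO3^-] = 4.801 × 10^-4 / 0.01029 = 0.04665 mol/L

0.04665 mol/L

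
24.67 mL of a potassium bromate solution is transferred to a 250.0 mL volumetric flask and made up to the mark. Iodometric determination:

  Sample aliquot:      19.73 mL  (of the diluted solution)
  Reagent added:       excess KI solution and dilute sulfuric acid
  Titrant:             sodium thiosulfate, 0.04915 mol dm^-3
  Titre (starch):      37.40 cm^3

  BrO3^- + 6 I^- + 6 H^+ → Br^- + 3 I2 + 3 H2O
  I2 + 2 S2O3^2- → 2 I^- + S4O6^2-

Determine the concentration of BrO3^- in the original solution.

0.1574 mol/L

n(S2O3^2-) = 0.03740 × 0.04915 = 1.838 × 10^-3 mol
n(I2) = n(S2O3^2-)/2 = 9.191 × 10^-4 mol
From the 1:3 ratio, n(BrO3^-) in the aliquot = 1/3 × 9.191 × 10^-4 = 3.064 × 10^-4 mol
[BrO3^-]_dilute = 3.064 × 10^-4 / 0.01973 = 0.01553 mol/L
[BrO3^-]_original = 0.01553 × 250.0/24.67 = 0.1574 mol/L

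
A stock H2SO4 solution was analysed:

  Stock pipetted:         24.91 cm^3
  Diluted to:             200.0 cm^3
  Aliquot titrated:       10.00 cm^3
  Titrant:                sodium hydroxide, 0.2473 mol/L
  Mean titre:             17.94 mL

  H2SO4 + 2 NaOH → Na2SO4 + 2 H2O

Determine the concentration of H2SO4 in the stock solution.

1.781 mol/L

n(NaOH) = 0.01794 × 0.2473 = 4.437 × 10^-3 mol
From the 1:2 ratio, n(H2SO4) in the aliquot = 1/2 × 4.437 × 10^-3 = 2.218 × 10^-3 mol
[H2SO4]_dilute = 2.218 × 10^-3 / 0.01000 = 0.2218 mol/L
Dilution factor = 200.0 / 24.91 = 8.029
[H2SO4]_stock = 0.2218 × 8.029 = 1.781 mol/L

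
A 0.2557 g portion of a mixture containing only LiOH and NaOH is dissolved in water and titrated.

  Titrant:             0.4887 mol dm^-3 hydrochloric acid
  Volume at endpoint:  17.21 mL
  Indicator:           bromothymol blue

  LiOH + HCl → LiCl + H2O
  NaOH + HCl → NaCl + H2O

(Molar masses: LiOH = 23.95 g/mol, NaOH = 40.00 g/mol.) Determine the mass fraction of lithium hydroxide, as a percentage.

n(HCl) = 0.01721 × 0.4887 = 8.411 × 10^-3 mol
Let x = n(LiOH), y = n(NaOH).
Titrant: 1x + 1y = 8.411 × 10^-3;  mass: 23.95x + 40.00y = 0.2557
Solving, x = 5.029 × 10^-3 mol, y = 3.381 × 10^-3 mol
mass of LiOH = 5.029 × 10^-3 × 23.95 = 0.1205 g
% LiOH = 0.1205 / 0.2557 × 100 = 47.11 %

47.11 %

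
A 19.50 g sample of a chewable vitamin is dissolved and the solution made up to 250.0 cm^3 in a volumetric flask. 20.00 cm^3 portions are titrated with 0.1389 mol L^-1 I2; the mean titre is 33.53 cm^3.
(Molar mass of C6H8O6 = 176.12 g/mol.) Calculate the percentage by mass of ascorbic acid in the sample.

52.58 %

C6H8O6 + I2 → C6H6O6 + 2 HI
n(I2) per titration = 0.03353 × 0.1389 = 4.657 × 10^-3 mol
n(C6H8O6) in each aliquot = 4.657 × 10^-3 mol (1:1 ratio)
n(C6H8O6) in the whole flask = 4.657 × 10^-3 × 250.0/20.00 = 0.05822 mol
mass of C6H8O6 = 0.05822 × 176.12 = 10.25 g
% C6H8O6 = 10.25 / 19.50 × 100 = 52.58 %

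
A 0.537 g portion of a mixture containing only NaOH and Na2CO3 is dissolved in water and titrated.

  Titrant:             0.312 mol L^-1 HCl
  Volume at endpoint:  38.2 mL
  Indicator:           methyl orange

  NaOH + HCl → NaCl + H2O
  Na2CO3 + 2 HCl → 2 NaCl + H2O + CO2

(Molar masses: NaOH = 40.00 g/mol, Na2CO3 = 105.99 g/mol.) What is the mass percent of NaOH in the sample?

n(HCl) = 0.0382 × 0.312 = 0.0119 mol
Let x = n(NaOH), y = n(Na2CO3).
Titrant: 1x + 2y = 0.0119;  mass: 40.00x + 105.99y = 0.537
Solving, x = 7.28 × 10^-3 mol, y = 2.32 × 10^-3 mol
mass of NaOH = 7.28 × 10^-3 × 40.00 = 0.291 g
% NaOH = 0.291 / 0.537 × 100 = 54.2 %

54.2 %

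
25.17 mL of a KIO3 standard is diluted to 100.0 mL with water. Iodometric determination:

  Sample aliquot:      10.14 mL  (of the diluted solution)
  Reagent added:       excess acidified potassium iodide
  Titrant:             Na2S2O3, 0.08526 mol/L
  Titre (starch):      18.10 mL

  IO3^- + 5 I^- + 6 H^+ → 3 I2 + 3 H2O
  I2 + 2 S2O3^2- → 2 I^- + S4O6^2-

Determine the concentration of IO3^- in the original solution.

n(S2O3^2-) = 0.01810 × 0.08526 = 1.543 × 10^-3 mol
n(I2) = n(S2O3^2-)/2 = 7.716 × 10^-4 mol
From the 1:3 ratio, n(IO3^-) in the aliquot = 1/3 × 7.716 × 10^-4 = 2.572 × 10^-4 mol
[IO3^-]_dilute = 2.572 × 10^-4 / 0.01014 = 0.02536 mol/L
[IO3^-]_original = 0.02536 × 100.0/25.17 = 0.1008 mol/L

0.1008 mol/L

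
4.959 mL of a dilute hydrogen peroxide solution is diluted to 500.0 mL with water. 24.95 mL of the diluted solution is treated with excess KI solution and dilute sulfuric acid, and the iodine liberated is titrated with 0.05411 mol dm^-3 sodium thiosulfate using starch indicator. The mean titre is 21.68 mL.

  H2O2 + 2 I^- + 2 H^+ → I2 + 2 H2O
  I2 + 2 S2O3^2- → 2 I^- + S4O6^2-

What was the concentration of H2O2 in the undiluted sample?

2.370 mol/L

n(S2O3^2-) = 0.02168 × 0.05411 = 1.173 × 10^-3 mol
n(I2) = n(S2O3^2-)/2 = 5.866 × 10^-4 mol
n(H2O2) in the aliquot = 5.866 × 10^-4 mol (1:1 ratio)
[H2O2]_dilute = 5.866 × 10^-4 / 0.02495 = 0.02351 mol/L
[H2O2]_original = 0.02351 × 500.0/4.959 = 2.370 mol/L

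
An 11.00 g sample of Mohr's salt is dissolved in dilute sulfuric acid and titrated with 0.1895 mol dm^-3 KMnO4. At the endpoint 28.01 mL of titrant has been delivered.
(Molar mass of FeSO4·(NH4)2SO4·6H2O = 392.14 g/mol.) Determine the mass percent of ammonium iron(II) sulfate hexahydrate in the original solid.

94.61 %

MnO4^- + 5 Fe^2+ + 8 H^+ → Mn^2+ + 5 Fe^3+ + 4 H2O
n(KMnO4) = 0.02801 L × 0.1895 mol/L = 5.308 × 10^-3 mol
From the 5:1 ratio, n(FeSO4·(NH4)2SO4·6H2O) = 5/1 × 5.308 × 10^-3 = 0.02654 mol
mass of FeSO4·(NH4)2SO4·6H2O = 0.02654 × 392.14 g/mol = 10.41 g
% FeSO4·(NH4)2SO4·6H2O = 10.41 / 11.00 × 100 = 94.61 %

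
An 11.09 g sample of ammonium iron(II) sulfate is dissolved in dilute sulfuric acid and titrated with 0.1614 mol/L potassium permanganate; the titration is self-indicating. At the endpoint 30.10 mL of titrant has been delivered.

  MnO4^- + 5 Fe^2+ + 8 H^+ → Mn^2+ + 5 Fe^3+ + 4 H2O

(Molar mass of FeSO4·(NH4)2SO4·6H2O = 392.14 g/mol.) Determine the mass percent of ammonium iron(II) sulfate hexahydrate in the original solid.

85.89 %

n(KMnO4) = 0.03010 L × 0.1614 mol/L = 4.858 × 10^-3 mol
From the 5:1 ratio, n(FeSO4·(NH4)2SO4·6H2O) = 5/1 × 4.858 × 10^-3 = 0.02429 mol
mass of FeSO4·(NH4)2SO4·6H2O = 0.02429 × 392.14 g/mol = 9.525 g
% FeSO4·(NH4)2SO4·6H2O = 9.525 / 11.09 × 100 = 85.89 %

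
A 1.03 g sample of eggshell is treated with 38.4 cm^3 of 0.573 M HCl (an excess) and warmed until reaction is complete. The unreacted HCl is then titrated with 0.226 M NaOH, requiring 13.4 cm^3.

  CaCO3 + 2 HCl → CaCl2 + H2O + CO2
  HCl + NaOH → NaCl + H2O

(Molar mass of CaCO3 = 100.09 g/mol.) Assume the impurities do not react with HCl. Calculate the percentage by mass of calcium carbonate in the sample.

92.2 %

n(HCl) added = 0.0384 × 0.573 = 0.0220 mol
n(NaOH) used in back-titration = 0.0134 × 0.226 = 3.03 × 10^-3 mol
n(HCl) left over = 3.03 × 10^-3 mol (1:1 ratio)
n(HCl) consumed by analyte = 0.0220 − 3.03 × 10^-3 = 0.0190 mol
From the 1:2 ratio, n(CaCO3) = 1/2 × 0.0190 = 9.49 × 10^-3 mol
mass of CaCO3 = 9.49 × 10^-3 × 100.09 = 0.950 g
% CaCO3 = 0.950 / 1.03 × 100 = 92.2 %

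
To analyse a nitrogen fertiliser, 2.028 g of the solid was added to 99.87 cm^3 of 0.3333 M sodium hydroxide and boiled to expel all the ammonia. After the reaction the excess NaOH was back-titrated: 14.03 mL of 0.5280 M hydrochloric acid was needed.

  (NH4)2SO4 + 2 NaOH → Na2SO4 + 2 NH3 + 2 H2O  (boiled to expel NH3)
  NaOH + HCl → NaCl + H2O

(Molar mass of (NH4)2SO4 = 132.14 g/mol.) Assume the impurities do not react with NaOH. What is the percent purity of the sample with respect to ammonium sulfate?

n(NaOH) added = 0.09987 × 0.3333 = 0.03329 mol
n(HCl) used in back-titration = 0.01403 × 0.5280 = 7.408 × 10^-3 mol
n(NaOH) left over = 7.408 × 10^-3 mol (1:1 ratio)
n(NaOH) consumed by analyte = 0.03329 − 7.408 × 10^-3 = 0.02588 mol
From the 1:2 ratio, n((NH4)2SO4) = 1/2 × 0.02588 = 0.01294 mol
mass of (NH4)2SO4 = 0.01294 × 132.14 = 1.710 g
% (NH4)2SO4 = 1.710 / 2.028 × 100 = 84.31 %

84.31 %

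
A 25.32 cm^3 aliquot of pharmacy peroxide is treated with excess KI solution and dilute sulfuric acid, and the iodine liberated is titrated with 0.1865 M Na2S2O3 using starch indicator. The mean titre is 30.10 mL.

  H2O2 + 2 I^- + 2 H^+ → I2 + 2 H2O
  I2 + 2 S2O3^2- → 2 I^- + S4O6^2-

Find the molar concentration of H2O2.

n(S2O3^2-) = 0.03010 × 0.1865 = 5.614 × 10^-3 mol
n(I2) = n(S2O3^2-)/2 = 2.807 × 10^-3 mol
n(H2O2) in the aliquot = 2.807 × 10^-3 mol (1:1 ratio)
[H2O2] = 2.807 × 10^-3 / 0.02532 = 0.1109 mol/L

0.1109 M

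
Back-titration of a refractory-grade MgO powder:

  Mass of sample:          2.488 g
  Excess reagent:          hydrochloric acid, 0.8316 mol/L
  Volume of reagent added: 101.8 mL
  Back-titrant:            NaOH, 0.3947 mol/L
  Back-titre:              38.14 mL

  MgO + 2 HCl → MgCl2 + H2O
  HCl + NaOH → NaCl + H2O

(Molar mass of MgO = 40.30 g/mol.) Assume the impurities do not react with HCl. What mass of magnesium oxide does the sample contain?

n(HCl) added = 0.1018 × 0.8316 = 0.08466 mol
n(NaOH) used in back-titration = 0.03814 × 0.3947 = 0.01505 mol
n(HCl) left over = 0.01505 mol (1:1 ratio)
n(HCl) consumed by analyte = 0.08466 − 0.01505 = 0.06960 mol
From the 1:2 ratio, n(MgO) = 1/2 × 0.06960 = 0.03480 mol
mass of MgO = 0.03480 × 40.30 = 1.403 g

1.403 g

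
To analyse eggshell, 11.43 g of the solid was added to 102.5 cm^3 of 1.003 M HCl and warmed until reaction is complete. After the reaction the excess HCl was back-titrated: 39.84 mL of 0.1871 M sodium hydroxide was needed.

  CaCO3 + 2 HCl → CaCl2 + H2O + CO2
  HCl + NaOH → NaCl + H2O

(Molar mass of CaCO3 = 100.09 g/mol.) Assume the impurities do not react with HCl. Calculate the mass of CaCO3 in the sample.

n(HCl) added = 0.1025 × 1.003 = 0.1028 mol
n(NaOH) used in back-titration = 0.03984 × 0.1871 = 7.454 × 10^-3 mol
n(HCl) left over = 7.454 × 10^-3 mol (1:1 ratio)
n(HCl) consumed by analyte = 0.1028 − 7.454 × 10^-3 = 0.09535 mol
From the 1:2 ratio, n(CaCO3) = 1/2 × 0.09535 = 0.04768 mol
mass of CaCO3 = 0.04768 × 100.09 = 4.772 g

4.772 g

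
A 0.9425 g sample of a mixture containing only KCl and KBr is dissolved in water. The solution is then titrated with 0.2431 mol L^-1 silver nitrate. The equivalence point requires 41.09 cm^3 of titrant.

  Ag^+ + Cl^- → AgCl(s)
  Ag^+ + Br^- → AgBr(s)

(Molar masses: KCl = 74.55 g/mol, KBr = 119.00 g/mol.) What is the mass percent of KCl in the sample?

43.81 %

n(AgNO3) = 0.04109 × 0.2431 = 9.989 × 10^-3 mol
Let x = n(KCl), y = n(KBr).
Titrant: 1x + 1y = 9.989 × 10^-3;  mass: 74.55x + 119.00y = 0.9425
Solving, x = 5.539 × 10^-3 mol, y = 4.450 × 10^-3 mol
mass of KCl = 5.539 × 10^-3 × 74.55 = 0.4129 g
% KCl = 0.4129 / 0.9425 × 100 = 43.81 %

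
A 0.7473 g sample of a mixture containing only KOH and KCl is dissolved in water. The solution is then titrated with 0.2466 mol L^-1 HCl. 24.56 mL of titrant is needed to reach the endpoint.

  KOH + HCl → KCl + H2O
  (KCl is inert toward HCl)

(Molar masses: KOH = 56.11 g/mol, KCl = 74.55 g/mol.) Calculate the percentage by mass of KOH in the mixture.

45.47 %

n(HCl) = 0.02456 × 0.2466 = 6.056 × 10^-3 mol
Let x = n(KOH), y = n(KCl).
Titrant: 1x = 6.056 × 10^-3;  mass: 56.11x + 74.55y = 0.7473
Solving, x = 6.056 × 10^-3 mol, y = 5.466 × 10^-3 mol
mass of KOH = 6.056 × 10^-3 × 56.11 = 0.3398 g
% KOH = 0.3398 / 0.7473 × 100 = 45.47 %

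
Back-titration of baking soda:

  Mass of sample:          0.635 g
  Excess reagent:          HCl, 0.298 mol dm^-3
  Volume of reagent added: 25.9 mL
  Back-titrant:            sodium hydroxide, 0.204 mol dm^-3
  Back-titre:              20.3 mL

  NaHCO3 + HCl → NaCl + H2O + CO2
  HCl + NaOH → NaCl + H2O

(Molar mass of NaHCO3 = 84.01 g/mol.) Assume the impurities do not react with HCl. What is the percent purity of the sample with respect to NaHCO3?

n(HCl) added = 0.0259 × 0.298 = 7.72 × 10^-3 mol
n(NaOH) used in back-titration = 0.0203 × 0.204 = 4.14 × 10^-3 mol
n(HCl) left over = 4.14 × 10^-3 mol (1:1 ratio)
n(HCl) consumed by analyte = 7.72 × 10^-3 − 4.14 × 10^-3 = 3.58 × 10^-3 mol
n(NaHCO3) = 3.58 × 10^-3 mol (1:1 ratio)
mass of NaHCO3 = 3.58 × 10^-3 × 84.01 = 0.301 g
% NaHCO3 = 0.301 / 0.635 × 100 = 47.3 %

47.3 %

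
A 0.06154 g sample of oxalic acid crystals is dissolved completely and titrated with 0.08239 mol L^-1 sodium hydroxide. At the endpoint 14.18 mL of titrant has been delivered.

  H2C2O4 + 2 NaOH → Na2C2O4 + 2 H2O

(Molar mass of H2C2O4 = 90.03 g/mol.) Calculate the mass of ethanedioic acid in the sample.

n(NaOH) = 0.01418 L × 0.08239 mol/L = 1.168 × 10^-3 mol
From the 1:2 ratio, n(H2C2O4) = 1/2 × 1.168 × 10^-3 = 5.841 × 10^-4 mol
mass of H2C2O4 = 5.841 × 10^-4 × 90.03 g/mol = 0.05259 g

0.05259 g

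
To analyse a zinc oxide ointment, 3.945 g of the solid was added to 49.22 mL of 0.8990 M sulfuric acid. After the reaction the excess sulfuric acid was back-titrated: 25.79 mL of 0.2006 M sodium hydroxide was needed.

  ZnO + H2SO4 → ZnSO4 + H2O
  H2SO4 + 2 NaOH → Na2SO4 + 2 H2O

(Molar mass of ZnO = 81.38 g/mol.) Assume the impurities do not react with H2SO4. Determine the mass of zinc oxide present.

n(H2SO4) added = 0.04922 × 0.8990 = 0.04425 mol
n(NaOH) used in back-titration = 0.02579 × 0.2006 = 5.173 × 10^-3 mol
From the 1:2 ratio, n(H2SO4) left over = 1/2 × 5.173 × 10^-3 = 2.587 × 10^-3 mol
n(H2SO4) consumed by analyte = 0.04425 − 2.587 × 10^-3 = 0.04166 mol
n(ZnO) = 0.04166 mol (1:1 ratio)
mass of ZnO = 0.04166 × 81.38 = 3.390 g

3.390 g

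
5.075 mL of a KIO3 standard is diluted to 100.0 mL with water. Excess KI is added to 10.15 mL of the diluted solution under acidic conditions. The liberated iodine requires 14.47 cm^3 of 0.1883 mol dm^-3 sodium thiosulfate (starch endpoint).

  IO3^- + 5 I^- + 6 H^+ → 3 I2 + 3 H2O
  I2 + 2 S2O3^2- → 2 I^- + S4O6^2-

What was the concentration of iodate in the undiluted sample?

0.8816 mol/L

n(S2O3^2-) = 0.01447 × 0.1883 = 2.725 × 10^-3 mol
n(I2) = n(S2O3^2-)/2 = 1.362 × 10^-3 mol
From the 1:3 ratio, n(IO3^-) in the aliquot = 1/3 × 1.362 × 10^-3 = 4.541 × 10^-4 mol
[IO3^-]_dilute = 4.541 × 10^-4 / 0.01015 = 0.04474 mol/L
[IO3^-]_original = 0.04474 × 100.0/5.075 = 0.8816 mol/L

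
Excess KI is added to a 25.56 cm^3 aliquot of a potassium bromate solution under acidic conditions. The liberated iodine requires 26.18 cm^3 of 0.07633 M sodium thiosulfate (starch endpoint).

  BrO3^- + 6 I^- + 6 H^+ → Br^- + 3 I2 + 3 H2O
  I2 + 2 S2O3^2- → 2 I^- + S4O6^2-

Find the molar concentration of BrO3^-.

0.01303 M

n(S2O3^2-) = 0.02618 × 0.07633 = 1.998 × 10^-3 mol
n(I2) = n(S2O3^2-)/2 = 9.992 × 10^-4 mol
From the 1:3 ratio, n(BrO3^-) in the aliquot = 1/3 × 9.992 × 10^-4 = 3.331 × 10^-4 mol
[BrO3^-] = 3.331 × 10^-4 / 0.02556 = 0.01303 mol/L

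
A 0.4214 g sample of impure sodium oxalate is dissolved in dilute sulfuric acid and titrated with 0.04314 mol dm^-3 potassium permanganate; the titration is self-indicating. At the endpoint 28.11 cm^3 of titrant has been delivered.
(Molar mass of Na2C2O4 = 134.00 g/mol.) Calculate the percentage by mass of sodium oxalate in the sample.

96.40 %

2 MnO4^- + 5 C2O4^2- + 16 H^+ → 2 Mn^2+ + 10 CO2 + 8 H2O
n(KMnO4) = 0.02811 L × 0.04314 mol/L = 1.213 × 10^-3 mol
From the 5:2 ratio, n(Na2C2O4) = 5/2 × 1.213 × 10^-3 = 3.032 × 10^-3 mol
mass of Na2C2O4 = 3.032 × 10^-3 × 134.00 g/mol = 0.4062 g
% Na2C2O4 = 0.4062 / 0.4214 × 100 = 96.40 %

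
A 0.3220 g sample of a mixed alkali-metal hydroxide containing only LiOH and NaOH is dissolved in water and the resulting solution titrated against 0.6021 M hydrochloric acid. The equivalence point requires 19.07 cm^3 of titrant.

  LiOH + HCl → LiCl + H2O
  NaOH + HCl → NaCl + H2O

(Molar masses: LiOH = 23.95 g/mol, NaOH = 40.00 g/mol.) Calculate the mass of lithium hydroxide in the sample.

0.2049 g

n(HCl) = 0.01907 × 0.6021 = 0.01148 mol
Let x = n(LiOH), y = n(NaOH).
Titrant: 1x + 1y = 0.01148;  mass: 23.95x + 40.00y = 0.3220
Solving, x = 8.553 × 10^-3 mol, y = 2.929 × 10^-3 mol
mass of LiOH = 8.553 × 10^-3 × 23.95 = 0.2049 g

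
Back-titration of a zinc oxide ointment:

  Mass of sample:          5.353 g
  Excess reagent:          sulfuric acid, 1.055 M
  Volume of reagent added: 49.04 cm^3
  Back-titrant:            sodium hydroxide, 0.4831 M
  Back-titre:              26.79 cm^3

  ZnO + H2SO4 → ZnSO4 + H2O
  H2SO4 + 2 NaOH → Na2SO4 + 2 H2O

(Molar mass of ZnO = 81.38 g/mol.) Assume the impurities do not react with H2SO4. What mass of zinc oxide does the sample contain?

n(H2SO4) added = 0.04904 × 1.055 = 0.05174 mol
n(NaOH) used in back-titration = 0.02679 × 0.4831 = 0.01294 mol
From the 1:2 ratio, n(H2SO4) left over = 1/2 × 0.01294 = 6.471 × 10^-3 mol
n(H2SO4) consumed by analyte = 0.05174 − 6.471 × 10^-3 = 0.04527 mol
n(ZnO) = 0.04527 mol (1:1 ratio)
mass of ZnO = 0.04527 × 81.38 = 3.684 g

3.684 g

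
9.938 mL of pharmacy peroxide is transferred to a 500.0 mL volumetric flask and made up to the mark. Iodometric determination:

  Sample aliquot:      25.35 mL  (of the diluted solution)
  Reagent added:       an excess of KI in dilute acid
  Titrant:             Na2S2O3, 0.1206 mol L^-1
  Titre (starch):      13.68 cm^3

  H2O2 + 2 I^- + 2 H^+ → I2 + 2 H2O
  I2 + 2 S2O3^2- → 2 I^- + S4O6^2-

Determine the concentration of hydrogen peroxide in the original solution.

n(S2O3^2-) = 0.01368 × 0.1206 = 1.650 × 10^-3 mol
n(I2) = n(S2O3^2-)/2 = 8.249 × 10^-4 mol
n(H2O2) in the aliquot = 8.249 × 10^-4 mol (1:1 ratio)
[H2O2]_dilute = 8.249 × 10^-4 / 0.02535 = 0.03254 mol/L
[H2O2]_original = 0.03254 × 500.0/9.938 = 1.637 mol/L

1.637 mol/L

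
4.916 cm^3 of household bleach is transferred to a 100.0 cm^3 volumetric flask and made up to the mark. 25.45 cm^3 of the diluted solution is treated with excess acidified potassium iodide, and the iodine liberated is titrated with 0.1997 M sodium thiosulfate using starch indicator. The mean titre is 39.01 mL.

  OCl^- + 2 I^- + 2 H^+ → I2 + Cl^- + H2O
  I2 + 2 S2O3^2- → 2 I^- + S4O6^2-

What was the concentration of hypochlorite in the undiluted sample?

n(S2O3^2-) = 0.03901 × 0.1997 = 7.790 × 10^-3 mol
n(I2) = n(S2O3^2-)/2 = 3.895 × 10^-3 mol
n(OCl^-) in the aliquot = 3.895 × 10^-3 mol (1:1 ratio)
[OCl^-]_dilute = 3.895 × 10^-3 / 0.02545 = 0.1531 mol/L
[OCl^-]_original = 0.1531 × 100.0/4.916 = 3.113 mol/L

3.113 M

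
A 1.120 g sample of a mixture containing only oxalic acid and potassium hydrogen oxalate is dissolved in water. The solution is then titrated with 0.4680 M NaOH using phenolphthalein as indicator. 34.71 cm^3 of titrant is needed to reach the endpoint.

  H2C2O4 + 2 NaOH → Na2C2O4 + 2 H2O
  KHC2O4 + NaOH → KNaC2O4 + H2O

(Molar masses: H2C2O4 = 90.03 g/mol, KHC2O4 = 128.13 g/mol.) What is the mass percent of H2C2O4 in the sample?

n(NaOH) = 0.03471 × 0.4680 = 0.01624 mol
Let x = n(H2C2O4), y = n(KHC2O4).
Titrant: 2x + 1y = 0.01624;  mass: 90.03x + 128.13y = 1.120
Solving, x = 5.783 × 10^-3 mol, y = 4.677 × 10^-3 mol
mass of H2C2O4 = 5.783 × 10^-3 × 90.03 = 0.5207 g
% H2C2O4 = 0.5207 / 1.120 × 100 = 46.49 %

46.49 %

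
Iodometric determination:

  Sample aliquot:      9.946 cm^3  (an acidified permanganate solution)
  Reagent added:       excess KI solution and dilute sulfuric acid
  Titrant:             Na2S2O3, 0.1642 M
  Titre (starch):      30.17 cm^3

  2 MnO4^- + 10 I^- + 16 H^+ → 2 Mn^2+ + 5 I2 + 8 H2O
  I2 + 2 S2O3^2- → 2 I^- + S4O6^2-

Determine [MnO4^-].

n(S2O3^2-) = 0.03017 × 0.1642 = 4.954 × 10^-3 mol
n(I2) = n(S2O3^2-)/2 = 2.477 × 10^-3 mol
From the 2:5 ratio, n(MnO4^-) in the aliquot = 2/5 × 2.477 × 10^-3 = 9.908 × 10^-4 mol
[MnO4^-] = 9.908 × 10^-4 / 0.009946 = 0.09962 mol/L

0.09962 M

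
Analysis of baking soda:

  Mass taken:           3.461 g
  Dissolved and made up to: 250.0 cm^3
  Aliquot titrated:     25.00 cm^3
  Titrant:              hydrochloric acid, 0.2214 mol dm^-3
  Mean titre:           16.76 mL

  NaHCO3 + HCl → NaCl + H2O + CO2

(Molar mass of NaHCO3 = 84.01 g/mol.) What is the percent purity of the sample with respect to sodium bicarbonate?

n(HCl) per titration = 0.01676 × 0.2214 = 3.711 × 10^-3 mol
n(NaHCO3) in each aliquot = 3.711 × 10^-3 mol (1:1 ratio)
n(NaHCO3) in the whole flask = 3.711 × 10^-3 × 250.0/25.00 = 0.03711 mol
mass of NaHCO3 = 0.03711 × 84.01 = 3.117 g
% NaHCO3 = 3.117 / 3.461 × 100 = 90.07 %

90.07 %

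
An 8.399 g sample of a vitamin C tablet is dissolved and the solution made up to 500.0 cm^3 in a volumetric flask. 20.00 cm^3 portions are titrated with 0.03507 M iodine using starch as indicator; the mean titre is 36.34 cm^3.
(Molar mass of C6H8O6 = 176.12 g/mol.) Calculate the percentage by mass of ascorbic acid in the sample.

66.81 %

C6H8O6 + I2 → C6H6O6 + 2 HI
n(I2) per titration = 0.03634 × 0.03507 = 1.274 × 10^-3 mol
n(C6H8O6) in each aliquot = 1.274 × 10^-3 mol (1:1 ratio)
n(C6H8O6) in the whole flask = 1.274 × 10^-3 × 500.0/20.00 = 0.03186 mol
mass of C6H8O6 = 0.03186 × 176.12 = 5.611 g
% C6H8O6 = 5.611 / 8.399 × 100 = 66.81 %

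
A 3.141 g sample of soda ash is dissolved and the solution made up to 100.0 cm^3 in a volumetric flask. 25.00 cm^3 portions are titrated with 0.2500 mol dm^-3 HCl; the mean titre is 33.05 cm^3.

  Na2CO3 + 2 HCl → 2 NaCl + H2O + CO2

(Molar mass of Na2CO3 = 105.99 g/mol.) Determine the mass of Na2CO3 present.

1.751 g

n(HCl) per titration = 0.03305 × 0.2500 = 8.262 × 10^-3 mol
From the 1:2 ratio, n(Na2CO3) in each aliquot = 1/2 × 8.262 × 10^-3 = 4.131 × 10^-3 mol
n(Na2CO3) in the whole flask = 4.131 × 10^-3 × 100.0/25.00 = 0.01652 mol
mass of Na2CO3 = 0.01652 × 105.99 = 1.751 g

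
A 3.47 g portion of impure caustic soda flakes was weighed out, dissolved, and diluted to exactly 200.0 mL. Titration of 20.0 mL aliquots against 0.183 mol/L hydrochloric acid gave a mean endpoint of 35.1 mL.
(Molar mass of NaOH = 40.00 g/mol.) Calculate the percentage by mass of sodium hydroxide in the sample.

NaOH + HCl → NaCl + H2O
n(HCl) per titration = 0.0351 × 0.183 = 6.42 × 10^-3 mol
n(NaOH) in each aliquot = 6.42 × 10^-3 mol (1:1 ratio)
n(NaOH) in the whole flask = 6.42 × 10^-3 × 200.0/20.0 = 0.0642 mol
mass of NaOH = 0.0642 × 40.00 = 2.57 g
% NaOH = 2.57 / 3.47 × 100 = 74.0 %

74.0 %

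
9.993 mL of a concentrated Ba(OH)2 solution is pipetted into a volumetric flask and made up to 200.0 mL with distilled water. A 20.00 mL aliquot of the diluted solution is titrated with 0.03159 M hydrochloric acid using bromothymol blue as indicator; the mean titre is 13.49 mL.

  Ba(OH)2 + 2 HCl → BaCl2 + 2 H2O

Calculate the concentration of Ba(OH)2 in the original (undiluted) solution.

0.2132 M

n(HCl) = 0.01349 × 0.03159 = 4.261 × 10^-4 mol
From the 1:2 ratio, n(Ba(OH)2) in the aliquot = 1/2 × 4.261 × 10^-4 = 2.131 × 10^-4 mol
[Ba(OH)2]_dilute = 2.131 × 10^-4 / 0.02000 = 0.01065 mol/L
Dilution factor = 200.0 / 9.993 = 20.01
[Ba(OH)2]_stock = 0.01065 × 20.01 = 0.2132 mol/L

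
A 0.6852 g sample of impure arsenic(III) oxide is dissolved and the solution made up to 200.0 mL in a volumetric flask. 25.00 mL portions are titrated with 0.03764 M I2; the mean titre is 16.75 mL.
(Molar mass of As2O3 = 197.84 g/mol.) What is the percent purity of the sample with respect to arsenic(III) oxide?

As2O3 + 2 I2 + 2 H2O → As2O5 + 4 HI
n(I2) per titration = 0.01675 × 0.03764 = 6.305 × 10^-4 mol
From the 1:2 ratio, n(As2O3) in each aliquot = 1/2 × 6.305 × 10^-4 = 3.152 × 10^-4 mol
n(As2O3) in the whole flask = 3.152 × 10^-4 × 200.0/25.00 = 2.522 × 10^-3 mol
mass of As2O3 = 2.522 × 10^-3 × 197.84 = 0.4989 g
% As2O3 = 0.4989 / 0.6852 × 100 = 72.82 %

72.82 %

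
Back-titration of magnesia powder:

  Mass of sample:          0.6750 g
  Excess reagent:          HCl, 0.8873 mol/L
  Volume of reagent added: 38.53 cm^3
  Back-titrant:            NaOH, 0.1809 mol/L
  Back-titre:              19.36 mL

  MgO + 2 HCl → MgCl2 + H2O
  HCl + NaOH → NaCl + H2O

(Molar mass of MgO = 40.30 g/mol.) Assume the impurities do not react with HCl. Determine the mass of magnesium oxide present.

n(HCl) added = 0.03853 × 0.8873 = 0.03419 mol
n(NaOH) used in back-titration = 0.01936 × 0.1809 = 3.502 × 10^-3 mol
n(HCl) left over = 3.502 × 10^-3 mol (1:1 ratio)
n(HCl) consumed by analyte = 0.03419 − 3.502 × 10^-3 = 0.03069 mol
From the 1:2 ratio, n(MgO) = 1/2 × 0.03069 = 0.01534 mol
mass of MgO = 0.01534 × 40.30 = 0.6183 g

0.6183 g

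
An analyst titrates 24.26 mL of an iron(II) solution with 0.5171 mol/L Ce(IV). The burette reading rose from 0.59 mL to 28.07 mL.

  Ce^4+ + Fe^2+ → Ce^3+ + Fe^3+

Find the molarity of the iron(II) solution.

0.5857 mol/L

n(Ce4+) = 0.02748 L × 0.5171 mol/L = 0.01421 mol
n(Fe2+) = 0.01421 mol (1:1 mole ratio)
[Fe2+] = 0.01421 mol / 0.02426 L = 0.5857 mol/L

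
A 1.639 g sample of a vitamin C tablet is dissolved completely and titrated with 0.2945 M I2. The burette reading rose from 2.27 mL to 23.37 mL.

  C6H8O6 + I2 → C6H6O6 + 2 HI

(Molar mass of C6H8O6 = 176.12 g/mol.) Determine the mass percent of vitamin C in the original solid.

66.77 %

n(I2) = 0.02110 L × 0.2945 mol/L = 6.214 × 10^-3 mol
n(C6H8O6) = 6.214 × 10^-3 mol (1:1 ratio)
mass of C6H8O6 = 6.214 × 10^-3 × 176.12 g/mol = 1.094 g
% C6H8O6 = 1.094 / 1.639 × 100 = 66.77 %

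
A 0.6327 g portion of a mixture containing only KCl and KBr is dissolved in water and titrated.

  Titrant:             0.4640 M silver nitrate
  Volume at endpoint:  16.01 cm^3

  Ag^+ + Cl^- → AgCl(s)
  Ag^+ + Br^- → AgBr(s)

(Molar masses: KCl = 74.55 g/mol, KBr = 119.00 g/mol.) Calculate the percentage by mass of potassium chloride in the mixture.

66.62 %

n(AgNO3) = 0.01601 × 0.4640 = 7.429 × 10^-3 mol
Let x = n(KCl), y = n(KBr).
Titrant: 1x + 1y = 7.429 × 10^-3;  mass: 74.55x + 119.00y = 0.6327
Solving, x = 5.654 × 10^-3 mol, y = 1.775 × 10^-3 mol
mass of KCl = 5.654 × 10^-3 × 74.55 = 0.4215 g
% KCl = 0.4215 / 0.6327 × 100 = 66.62 %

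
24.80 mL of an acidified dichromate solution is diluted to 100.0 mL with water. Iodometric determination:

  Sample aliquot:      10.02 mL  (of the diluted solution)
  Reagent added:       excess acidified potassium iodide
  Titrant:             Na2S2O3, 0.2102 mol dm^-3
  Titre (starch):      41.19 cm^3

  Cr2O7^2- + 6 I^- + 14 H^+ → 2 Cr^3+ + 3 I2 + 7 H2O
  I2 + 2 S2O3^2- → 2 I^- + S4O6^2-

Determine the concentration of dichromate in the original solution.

0.5807 mol/L

n(S2O3^2-) = 0.04119 × 0.2102 = 8.658 × 10^-3 mol
n(I2) = n(S2O3^2-)/2 = 4.329 × 10^-3 mol
From the 1:3 ratio, n(Cr2O7^2-) in the aliquot = 1/3 × 4.329 × 10^-3 = 1.443 × 10^-3 mol
[Cr2O7^2-]_dilute = 1.443 × 10^-3 / 0.01002 = 0.1440 mol/L
[Cr2O7^2-]_original = 0.1440 × 100.0/24.80 = 0.5807 mol/L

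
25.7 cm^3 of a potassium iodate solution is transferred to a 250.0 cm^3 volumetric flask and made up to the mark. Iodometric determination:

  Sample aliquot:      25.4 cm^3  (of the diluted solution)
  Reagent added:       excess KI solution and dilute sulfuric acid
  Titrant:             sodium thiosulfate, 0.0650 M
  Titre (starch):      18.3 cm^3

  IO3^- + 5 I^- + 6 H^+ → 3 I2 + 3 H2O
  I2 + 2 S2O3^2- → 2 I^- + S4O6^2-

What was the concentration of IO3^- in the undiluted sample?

0.0759 M

n(S2O3^2-) = 0.0183 × 0.0650 = 1.19 × 10^-3 mol
n(I2) = n(S2O3^2-)/2 = 5.95 × 10^-4 mol
From the 1:3 ratio, n(IO3^-) in the aliquot = 1/3 × 5.95 × 10^-4 = 1.98 × 10^-4 mol
[IO3^-]_dilute = 1.98 × 10^-4 / 0.0254 = 0.00781 mol/L
[IO3^-]_original = 0.00781 × 250.0/25.7 = 0.0759 mol/L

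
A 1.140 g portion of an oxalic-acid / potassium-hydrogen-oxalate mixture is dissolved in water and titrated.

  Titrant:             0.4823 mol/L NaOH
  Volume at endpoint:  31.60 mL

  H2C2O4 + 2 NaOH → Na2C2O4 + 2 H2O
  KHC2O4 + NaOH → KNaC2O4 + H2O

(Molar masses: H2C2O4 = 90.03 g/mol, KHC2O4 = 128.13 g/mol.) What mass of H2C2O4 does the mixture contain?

0.4402 g

n(NaOH) = 0.03160 × 0.4823 = 0.01524 mol
Let x = n(H2C2O4), y = n(KHC2O4).
Titrant: 2x + 1y = 0.01524;  mass: 90.03x + 128.13y = 1.140
Solving, x = 4.890 × 10^-3 mol, y = 5.462 × 10^-3 mol
mass of H2C2O4 = 4.890 × 10^-3 × 90.03 = 0.4402 g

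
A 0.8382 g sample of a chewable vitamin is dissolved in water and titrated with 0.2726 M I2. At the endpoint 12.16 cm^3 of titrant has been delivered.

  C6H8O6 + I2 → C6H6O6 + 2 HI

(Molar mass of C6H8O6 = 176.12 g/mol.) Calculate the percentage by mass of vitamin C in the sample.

n(I2) = 0.01216 L × 0.2726 mol/L = 3.315 × 10^-3 mol
n(C6H8O6) = 3.315 × 10^-3 mol (1:1 ratio)
mass of C6H8O6 = 3.315 × 10^-3 × 176.12 g/mol = 0.5838 g
% C6H8O6 = 0.5838 / 0.8382 × 100 = 69.65 %

69.65 %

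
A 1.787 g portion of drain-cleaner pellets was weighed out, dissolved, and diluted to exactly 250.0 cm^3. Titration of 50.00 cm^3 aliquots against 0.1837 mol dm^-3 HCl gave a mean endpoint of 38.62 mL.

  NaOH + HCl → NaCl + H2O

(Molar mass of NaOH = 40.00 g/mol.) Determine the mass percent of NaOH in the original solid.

79.40 %

n(HCl) per titration = 0.03862 × 0.1837 = 7.094 × 10^-3 mol
n(NaOH) in each aliquot = 7.094 × 10^-3 mol (1:1 ratio)
n(NaOH) in the whole flask = 7.094 × 10^-3 × 250.0/50.00 = 0.03547 mol
mass of NaOH = 0.03547 × 40.00 = 1.419 g
% NaOH = 1.419 / 1.787 × 100 = 79.40 %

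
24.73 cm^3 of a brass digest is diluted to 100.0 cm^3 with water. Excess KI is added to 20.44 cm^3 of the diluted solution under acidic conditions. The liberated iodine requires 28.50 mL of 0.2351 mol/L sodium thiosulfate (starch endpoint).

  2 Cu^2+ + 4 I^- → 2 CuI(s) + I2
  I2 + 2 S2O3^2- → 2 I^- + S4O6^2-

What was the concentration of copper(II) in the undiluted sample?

1.326 mol/L

n(S2O3^2-) = 0.02850 × 0.2351 = 6.700 × 10^-3 mol
n(I2) = n(S2O3^2-)/2 = 3.350 × 10^-3 mol
From the 2:1 ratio, n(Cu2+) in the aliquot = 2/1 × 3.350 × 10^-3 = 6.700 × 10^-3 mol
[Cu2+]_dilute = 6.700 × 10^-3 / 0.02044 = 0.3278 mol/L
[Cu2+]_original = 0.3278 × 100.0/24.73 = 1.326 mol/L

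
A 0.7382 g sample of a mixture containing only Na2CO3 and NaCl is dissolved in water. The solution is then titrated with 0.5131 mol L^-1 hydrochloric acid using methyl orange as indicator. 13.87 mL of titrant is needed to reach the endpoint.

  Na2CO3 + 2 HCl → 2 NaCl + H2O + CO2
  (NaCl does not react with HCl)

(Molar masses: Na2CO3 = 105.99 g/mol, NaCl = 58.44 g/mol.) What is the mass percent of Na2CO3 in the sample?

n(HCl) = 0.01387 × 0.5131 = 7.117 × 10^-3 mol
Let x = n(Na2CO3), y = n(NaCl).
Titrant: 2x = 7.117 × 10^-3;  mass: 105.99x + 58.44y = 0.7382
Solving, x = 3.558 × 10^-3 mol, y = 6.178 × 10^-3 mol
mass of Na2CO3 = 3.558 × 10^-3 × 105.99 = 0.3771 g
% Na2CO3 = 0.3771 / 0.7382 × 100 = 51.09 %

51.09 %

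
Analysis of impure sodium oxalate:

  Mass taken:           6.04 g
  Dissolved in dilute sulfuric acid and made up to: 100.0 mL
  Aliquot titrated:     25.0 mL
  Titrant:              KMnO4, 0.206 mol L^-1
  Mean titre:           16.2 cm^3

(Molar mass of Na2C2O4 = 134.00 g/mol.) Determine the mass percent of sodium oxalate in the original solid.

2 MnO4^- + 5 C2O4^2- + 16 H^+ → 2 Mn^2+ + 10 CO2 + 8 H2O
n(KMnO4) per titration = 0.0162 × 0.206 = 3.34 × 10^-3 mol
From the 5:2 ratio, n(Na2C2O4) in each aliquot = 5/2 × 3.34 × 10^-3 = 8.34 × 10^-3 mol
n(Na2C2O4) in the whole flask = 8.34 × 10^-3 × 100.0/25.0 = 0.0334 mol
mass of Na2C2O4 = 0.0334 × 134.00 = 4.47 g
% Na2C2O4 = 4.47 / 6.04 × 100 = 74.0 %

74.0 %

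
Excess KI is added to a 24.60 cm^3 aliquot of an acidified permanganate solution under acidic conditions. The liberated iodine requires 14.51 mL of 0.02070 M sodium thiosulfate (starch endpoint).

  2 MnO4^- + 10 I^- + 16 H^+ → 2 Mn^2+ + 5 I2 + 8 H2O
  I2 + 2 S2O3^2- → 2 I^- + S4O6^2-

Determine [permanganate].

0.002442 M

n(S2O3^2-) = 0.01451 × 0.02070 = 3.004 × 10^-4 mol
n(I2) = n(S2O3^2-)/2 = 1.502 × 10^-4 mol
From the 2:5 ratio, n(MnO4^-) in the aliquot = 2/5 × 1.502 × 10^-4 = 6.007 × 10^-5 mol
[MnO4^-] = 6.007 × 10^-5 / 0.02460 = 0.002442 mol/L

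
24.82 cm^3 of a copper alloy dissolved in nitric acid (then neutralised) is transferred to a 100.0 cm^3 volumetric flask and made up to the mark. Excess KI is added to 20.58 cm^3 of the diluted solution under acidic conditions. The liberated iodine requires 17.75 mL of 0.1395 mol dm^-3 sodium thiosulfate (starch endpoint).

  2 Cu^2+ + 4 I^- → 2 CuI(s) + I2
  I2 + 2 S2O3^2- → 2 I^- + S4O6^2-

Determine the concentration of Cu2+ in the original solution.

n(S2O3^2-) = 0.01775 × 0.1395 = 2.476 × 10^-3 mol
n(I2) = n(S2O3^2-)/2 = 1.238 × 10^-3 mol
From the 2:1 ratio, n(Cu2+) in the aliquot = 2/1 × 1.238 × 10^-3 = 2.476 × 10^-3 mol
[Cu2+]_dilute = 2.476 × 10^-3 / 0.02058 = 0.1203 mol/L
[Cu2+]_original = 0.1203 × 100.0/24.82 = 0.4848 mol/L

0.4848 mol/L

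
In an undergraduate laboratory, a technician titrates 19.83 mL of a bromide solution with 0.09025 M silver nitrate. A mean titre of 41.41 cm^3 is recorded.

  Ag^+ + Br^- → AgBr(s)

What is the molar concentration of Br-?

n(AgNO3) = 0.04141 L × 0.09025 mol/L = 3.737 × 10^-3 mol
n(Br-) = 3.737 × 10^-3 mol (1:1 mole ratio)
[Br-] = 3.737 × 10^-3 mol / 0.01983 L = 0.1885 mol/L

0.1885 M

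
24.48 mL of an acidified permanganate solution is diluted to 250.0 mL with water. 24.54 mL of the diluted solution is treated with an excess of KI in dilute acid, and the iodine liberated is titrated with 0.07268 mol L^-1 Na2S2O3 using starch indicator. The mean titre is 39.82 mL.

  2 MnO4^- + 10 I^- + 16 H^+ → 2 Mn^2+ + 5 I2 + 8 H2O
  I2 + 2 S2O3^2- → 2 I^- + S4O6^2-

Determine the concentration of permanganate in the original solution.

0.2409 mol/L

n(S2O3^2-) = 0.03982 × 0.07268 = 2.894 × 10^-3 mol
n(I2) = n(S2O3^2-)/2 = 1.447 × 10^-3 mol
From the 2:5 ratio, n(MnO4^-) in the aliquot = 2/5 × 1.447 × 10^-3 = 5.788 × 10^-4 mol
[MnO4^-]_dilute = 5.788 × 10^-4 / 0.02454 = 0.02359 mol/L
[MnO4^-]_original = 0.02359 × 250.0/24.48 = 0.2409 mol/L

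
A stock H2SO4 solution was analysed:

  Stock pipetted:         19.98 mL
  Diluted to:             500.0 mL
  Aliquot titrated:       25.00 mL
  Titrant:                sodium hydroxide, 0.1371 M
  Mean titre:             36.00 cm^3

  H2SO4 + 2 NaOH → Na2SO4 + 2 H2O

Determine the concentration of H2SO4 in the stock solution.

n(NaOH) = 0.03600 × 0.1371 = 4.936 × 10^-3 mol
From the 1:2 ratio, n(H2SO4) in the aliquot = 1/2 × 4.936 × 10^-3 = 2.468 × 10^-3 mol
[H2SO4]_dilute = 2.468 × 10^-3 / 0.02500 = 0.09871 mol/L
Dilution factor = 500.0 / 19.98 = 25.03
[H2SO4]_stock = 0.09871 × 25.03 = 2.470 mol/L

2.470 M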